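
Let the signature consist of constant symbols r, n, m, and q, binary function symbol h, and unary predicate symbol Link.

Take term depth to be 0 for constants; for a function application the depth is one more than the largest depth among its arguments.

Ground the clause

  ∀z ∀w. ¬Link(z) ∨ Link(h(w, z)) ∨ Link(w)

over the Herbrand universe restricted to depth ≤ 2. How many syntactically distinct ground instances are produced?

163216

Ground terms of depth ≤ 2:
  Let N_k = |{terms of depth ≤ k}|. Then N_0 = 4 and N_k = 4 + N_{k-1}^2 for k ≥ 1 (one summand per function symbol, arity giving the exponent).
  N_0 = 4
  N_1 = 4 + 4^2 = 20
  N_2 = 4 + 20^2 = 404
So there are 404 ground terms available for substitution.
Each of z, w ranges independently over the available ground terms, and distinct assignments produce distinct instances.
Number of ground instances = 404^2 = 163216.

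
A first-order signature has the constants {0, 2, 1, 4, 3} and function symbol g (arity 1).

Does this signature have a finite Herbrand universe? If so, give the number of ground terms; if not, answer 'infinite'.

infinite

The signature has at least one function symbol (g, arity 1) and at least one constant (0).
Iterating g gives infinitely many distinct ground terms: 0, g(0), g(g(0)), ...
So the Herbrand universe is infinite.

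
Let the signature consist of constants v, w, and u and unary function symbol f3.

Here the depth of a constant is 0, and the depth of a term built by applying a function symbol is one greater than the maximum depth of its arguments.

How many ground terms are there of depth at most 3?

12

Let N_k count ground terms of depth at most k. Each non-constant term of depth ≤ k is some function symbol applied to depth-≤(k−1) arguments, giving N_k = 3 + N_{k-1}.
N_0 = 3
N_1 = 3 + 3 = 6
N_2 = 3 + 6 = 9
N_3 = 3 + 9 = 12
Explicitly: v, w, u, f3(v), f3(w), f3(u), f3(f3(v)), f3(f3(w)), f3(f3(u)), f3(f3(f3(v))), f3(f3(f3(w))), f3(f3(f3(u))).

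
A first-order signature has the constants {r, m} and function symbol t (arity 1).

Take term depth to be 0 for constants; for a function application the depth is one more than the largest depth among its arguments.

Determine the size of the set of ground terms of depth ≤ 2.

6

Write N_k for the number of ground terms of depth ≤ k. A term of depth ≤ k is either a constant or a function symbol applied to arguments of depth ≤ k−1, so N_k = 2 + N_{k-1}.
N_0 = 2
N_1 = 2 + 2 = 4
N_2 = 2 + 4 = 6
Explicitly: r, m, t(r), t(m), t(t(r)), t(t(m)).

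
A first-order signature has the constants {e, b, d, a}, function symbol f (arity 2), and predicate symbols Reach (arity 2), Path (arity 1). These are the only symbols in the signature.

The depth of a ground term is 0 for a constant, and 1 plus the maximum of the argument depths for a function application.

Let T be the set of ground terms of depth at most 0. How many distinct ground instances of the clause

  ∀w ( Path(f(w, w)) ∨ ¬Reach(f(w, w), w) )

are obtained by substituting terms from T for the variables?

4

Ground terms of depth ≤ 0:
  Count level by level. With function symbols f/2, the terms of depth ≤ k are the 4 constants together with each function applied to depth-≤(k−1) tuples, so N_k = 4 + N_{k-1}^2.
  N_0 = 4
So there are 4 ground terms available for substitution.
The variable w ranges independently over the available ground terms, and distinct assignments produce distinct instances.
Number of ground instances = 4.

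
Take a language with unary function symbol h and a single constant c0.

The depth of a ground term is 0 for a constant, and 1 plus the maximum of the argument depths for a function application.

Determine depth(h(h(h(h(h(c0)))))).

5

depth(h(c0)) = 1 + depth(c0) = 1 + 0 = 1
depth(h(h(c0))) = 1 + depth(h(c0)) = 1 + 1 = 2
depth(h(h(h(c0)))) = 1 + depth(h(h(c0))) = 1 + 2 = 3
depth(h(h(h(h(c0))))) = 1 + depth(h(h(h(c0)))) = 1 + 3 = 4
depth(h(h(h(h(h(c0)))))) = 1 + depth(h(h(h(h(c0))))) = 1 + 4 = 5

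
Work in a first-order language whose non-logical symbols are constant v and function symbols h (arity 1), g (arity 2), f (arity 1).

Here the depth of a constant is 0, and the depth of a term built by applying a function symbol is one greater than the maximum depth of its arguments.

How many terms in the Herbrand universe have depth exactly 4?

457653

Write N_k for the number of ground terms of depth ≤ k. A term of depth ≤ k is either a constant or a function symbol applied to arguments of depth ≤ k−1, so N_k = 1 + N_{k-1} + N_{k-1}^2 + N_{k-1}.
N_0 = 1
N_1 = 1 + 1 + 1^2 + 1 = 4
N_2 = 1 + 4 + 4^2 + 4 = 25
N_3 = 1 + 25 + 25^2 + 25 = 676
N_4 = 1 + 676 + 676^2 + 676 = 458329
Terms of depth exactly 4: N_4 − N_3 = 458329 − 676 = 457653.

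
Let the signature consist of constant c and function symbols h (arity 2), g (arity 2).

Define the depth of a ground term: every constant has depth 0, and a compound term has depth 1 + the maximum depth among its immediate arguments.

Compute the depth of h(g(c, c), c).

2

depth(g(c, c)) = 1 + max(0, 0) = 1
depth(h(g(c, c), c)) = 1 + max(1, 0) = 2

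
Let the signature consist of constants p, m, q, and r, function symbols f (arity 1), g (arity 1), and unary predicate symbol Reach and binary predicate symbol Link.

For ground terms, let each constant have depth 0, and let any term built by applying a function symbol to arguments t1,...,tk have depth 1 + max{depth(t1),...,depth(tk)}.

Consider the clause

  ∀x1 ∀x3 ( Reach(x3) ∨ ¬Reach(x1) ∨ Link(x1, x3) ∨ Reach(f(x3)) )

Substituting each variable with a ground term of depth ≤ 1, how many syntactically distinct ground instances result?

144

Ground terms of depth ≤ 1:
  If N_k denotes the number of depth-≤k ground terms, the 4 constants give N_0 = 4, and each function symbol of arity r contributes N_{k-1}^r new terms at level k: N_k = 4 + N_{k-1} + N_{k-1}.
  N_0 = 4
  N_1 = 4 + 4 + 4 = 12
  Explicitly: p, m, q, r, f(p), f(m), f(q), f(r), g(p), g(m), g(q), g(r).
So there are 12 ground terms available for substitution.
There are 2 variables to instantiate (x1, x3), each occurring in at least one literal, so different choices give different ground instances.
Number of ground instances = 12^2 = 144.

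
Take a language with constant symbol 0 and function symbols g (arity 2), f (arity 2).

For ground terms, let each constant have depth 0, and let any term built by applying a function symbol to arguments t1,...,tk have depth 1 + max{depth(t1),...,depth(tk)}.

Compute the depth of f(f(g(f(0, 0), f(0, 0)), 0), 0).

4

depth(f(0, 0)) = 1 + max(0, 0) = 1
depth(g(f(0, 0), f(0, 0))) = 1 + max(1, 1) = 2
depth(f(g(f(0, 0), f(0, 0)), 0)) = 1 + max(2, 0) = 3
depth(f(f(g(f(0, 0), f(0, 0)), 0), 0)) = 1 + max(3, 0) = 4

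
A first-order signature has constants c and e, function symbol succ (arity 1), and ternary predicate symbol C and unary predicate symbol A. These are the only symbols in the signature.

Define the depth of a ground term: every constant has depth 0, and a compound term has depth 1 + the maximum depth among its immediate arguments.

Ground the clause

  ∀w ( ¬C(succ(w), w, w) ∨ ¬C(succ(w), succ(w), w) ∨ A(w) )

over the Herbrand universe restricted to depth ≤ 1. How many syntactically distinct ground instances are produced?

Ground terms of depth ≤ 1:
  Write N_k for the number of ground terms of depth ≤ k. A term of depth ≤ k is either a constant or a function symbol applied to arguments of depth ≤ k−1, so N_k = 2 + N_{k-1}.
  N_0 = 2
  N_1 = 2 + 2 = 4
  Explicitly: c, e, succ(c), succ(e).
So there are 4 ground terms available for substitution.
The body mentions the single quantified variable w; since ground terms form a free algebra, no two substitutions collapse to the same formula.
Number of ground instances = 4.

4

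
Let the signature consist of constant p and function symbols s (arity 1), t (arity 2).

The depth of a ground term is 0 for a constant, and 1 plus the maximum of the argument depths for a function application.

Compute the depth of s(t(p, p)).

2

depth(t(p, p)) = 1 + max(0, 0) = 1
depth(s(t(p, p))) = 1 + depth(t(p, p)) = 1 + 1 = 2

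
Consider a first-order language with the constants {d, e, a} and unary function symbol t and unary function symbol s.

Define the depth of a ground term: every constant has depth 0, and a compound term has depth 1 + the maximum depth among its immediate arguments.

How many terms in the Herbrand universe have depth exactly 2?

12

Let N_k count ground terms of depth at most k. Each non-constant term of depth ≤ k is some function symbol applied to depth-≤(k−1) arguments, giving N_k = 3 + N_{k-1} + N_{k-1}.
N_0 = 3
N_1 = 3 + 3 + 3 = 9
N_2 = 3 + 9 + 9 = 21
Terms of depth exactly 2: N_2 − N_1 = 21 − 9 = 12.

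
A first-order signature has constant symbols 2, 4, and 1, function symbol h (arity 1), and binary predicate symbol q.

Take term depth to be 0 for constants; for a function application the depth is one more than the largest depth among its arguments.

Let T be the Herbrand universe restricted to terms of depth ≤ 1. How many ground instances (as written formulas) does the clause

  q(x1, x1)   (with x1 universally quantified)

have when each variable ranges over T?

Ground terms of depth ≤ 1:
  Let N_k = |{terms of depth ≤ k}|. Then N_0 = 3 and N_k = 3 + N_{k-1} for k ≥ 1 (one summand per function symbol, arity giving the exponent).
  N_0 = 3
  N_1 = 3 + 3 = 6
So there are 6 ground terms available for substitution.
The variable x1 ranges independently over the available ground terms, and distinct assignments produce distinct instances.
Number of ground instances = 6.

6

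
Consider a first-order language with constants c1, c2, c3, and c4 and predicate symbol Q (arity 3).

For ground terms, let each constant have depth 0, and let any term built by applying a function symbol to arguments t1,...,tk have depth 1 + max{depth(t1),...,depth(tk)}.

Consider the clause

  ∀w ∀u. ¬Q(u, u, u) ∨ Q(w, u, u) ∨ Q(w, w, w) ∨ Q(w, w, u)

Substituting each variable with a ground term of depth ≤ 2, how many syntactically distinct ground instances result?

16

Ground terms of depth ≤ 2:
  With no function symbols every ground term is a constant, so there are exactly 4 ground terms at every depth bound.
  N_0 = 4
  N_1 = 4
  N_2 = 4
  Explicitly: c1, c2, c3, c4.
So there are 4 ground terms available for substitution.
The body mentions every one of the 2 quantified variables; since ground terms form a free algebra, no two substitutions collapse to the same formula.
Number of ground instances = 4^2 = 16.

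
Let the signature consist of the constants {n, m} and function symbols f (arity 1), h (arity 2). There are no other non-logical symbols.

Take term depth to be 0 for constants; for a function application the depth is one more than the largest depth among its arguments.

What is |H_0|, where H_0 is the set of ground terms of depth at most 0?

Let N_k count ground terms of depth at most k. Each non-constant term of depth ≤ k is some function symbol applied to depth-≤(k−1) arguments, giving N_k = 2 + N_{k-1} + N_{k-1}^2.
N_0 = 2

2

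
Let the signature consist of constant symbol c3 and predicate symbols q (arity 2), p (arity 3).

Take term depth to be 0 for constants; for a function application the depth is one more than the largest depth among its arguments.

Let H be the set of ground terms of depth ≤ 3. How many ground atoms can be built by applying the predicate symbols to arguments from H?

First count ground terms of depth ≤ 3.
With no function symbols every ground term is a constant, so there is exactly 1 ground term at every depth bound.
N_0 = 1
N_1 = 1
N_2 = 1
N_3 = 1
Explicitly: c3.
So |H| = 1.
For each predicate symbol, the number of ground atoms is |H| raised to its arity; summing:
  q: 1^2 = 1;  p: 1^3 = 1
Total ground atoms: 1 + 1 = 2.

2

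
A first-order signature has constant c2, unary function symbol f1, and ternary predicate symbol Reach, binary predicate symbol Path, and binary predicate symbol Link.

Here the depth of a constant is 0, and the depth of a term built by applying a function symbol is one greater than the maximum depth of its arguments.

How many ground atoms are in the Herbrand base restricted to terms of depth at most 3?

96

First count ground terms of depth ≤ 3.
Let N_k = |{terms of depth ≤ k}|. Then N_0 = 1 and N_k = 1 + N_{k-1} for k ≥ 1 (one summand per function symbol, arity giving the exponent).
N_0 = 1
N_1 = 1 + 1 = 2
N_2 = 1 + 2 = 3
N_3 = 1 + 3 = 4
So |H| = 4.
A ground atom is a predicate applied to a tuple of terms from H, so the count is the sum over predicates of |H|^arity:
  Reach: 4^3 = 64;  Path: 4^2 = 16;  Link: 4^2 = 16
Total ground atoms: 64 + 16 + 16 = 96.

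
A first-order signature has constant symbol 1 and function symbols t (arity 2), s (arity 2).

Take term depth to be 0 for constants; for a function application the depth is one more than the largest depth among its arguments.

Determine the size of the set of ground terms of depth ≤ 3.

Count level by level. With function symbols t/2, s/2, the terms of depth ≤ k are the 1 constant together with each function applied to depth-≤(k−1) tuples, so N_k = 1 + N_{k-1}^2 + N_{k-1}^2.
N_0 = 1
N_1 = 1 + 1^2 + 1^2 = 3
N_2 = 1 + 3^2 + 3^2 = 19
N_3 = 1 + 19^2 + 19^2 = 723

723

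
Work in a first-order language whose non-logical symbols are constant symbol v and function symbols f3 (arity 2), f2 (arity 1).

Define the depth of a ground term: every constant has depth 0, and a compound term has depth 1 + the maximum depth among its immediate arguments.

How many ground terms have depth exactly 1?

2

If N_k denotes the number of depth-≤k ground terms, the 1 constant gives N_0 = 1, and each function symbol of arity r contributes N_{k-1}^r new terms at level k: N_k = 1 + N_{k-1}^2 + N_{k-1}.
N_0 = 1
N_1 = 1 + 1^2 + 1 = 3
Terms of depth exactly 1: N_1 − N_0 = 3 − 1 = 2.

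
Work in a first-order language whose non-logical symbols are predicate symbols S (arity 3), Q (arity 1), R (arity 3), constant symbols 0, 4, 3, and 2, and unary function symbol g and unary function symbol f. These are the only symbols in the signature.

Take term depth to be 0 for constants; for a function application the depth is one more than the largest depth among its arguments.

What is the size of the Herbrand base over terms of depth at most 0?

132

First count ground terms of depth ≤ 0.
If N_k denotes the number of depth-≤k ground terms, the 4 constants give N_0 = 4, and each function symbol of arity r contributes N_{k-1}^r new terms at level k: N_k = 4 + N_{k-1} + N_{k-1}.
N_0 = 4
So |H| = 4.
Ground atoms are formed by filling each argument slot of a predicate with a term from H, so an r-ary predicate gives |H|^r atoms:
  S: 4^3 = 64;  Q: 4;  R: 4^3 = 64
Total ground atoms: 64 + 4 + 64 = 132.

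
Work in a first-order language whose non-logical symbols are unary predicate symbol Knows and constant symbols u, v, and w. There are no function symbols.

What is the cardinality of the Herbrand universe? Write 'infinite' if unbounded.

3

There are no function symbols, so every ground term is one of the 3 constants.
The Herbrand universe is {u, v, w}, which is finite with 3 elements.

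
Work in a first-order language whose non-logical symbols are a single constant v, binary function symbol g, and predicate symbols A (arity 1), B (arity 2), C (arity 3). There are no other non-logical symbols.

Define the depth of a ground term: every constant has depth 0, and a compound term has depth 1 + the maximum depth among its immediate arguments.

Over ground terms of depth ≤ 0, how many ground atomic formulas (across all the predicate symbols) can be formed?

First count ground terms of depth ≤ 0.
Let N_k count ground terms of depth at most k. Each non-constant term of depth ≤ k is some function symbol applied to depth-≤(k−1) arguments, giving N_k = 1 + N_{k-1}^2.
N_0 = 1
So |H| = 1.
Each predicate of arity r yields |H|^r ground atoms (one per choice of an r-tuple from H):
  A: 1;  B: 1^2 = 1;  C: 1^3 = 1
Total ground atoms: 1 + 1 + 1 = 3.

3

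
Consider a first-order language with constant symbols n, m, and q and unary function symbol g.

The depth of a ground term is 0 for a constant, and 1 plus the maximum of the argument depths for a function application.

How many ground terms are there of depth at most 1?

6

Let N_k count ground terms of depth at most k. Each non-constant term of depth ≤ k is some function symbol applied to depth-≤(k−1) arguments, giving N_k = 3 + N_{k-1}.
N_0 = 3
N_1 = 3 + 3 = 6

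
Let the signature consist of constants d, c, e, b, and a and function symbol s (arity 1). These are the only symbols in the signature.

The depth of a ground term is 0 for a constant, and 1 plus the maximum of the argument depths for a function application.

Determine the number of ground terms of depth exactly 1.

If N_k denotes the number of depth-≤k ground terms, the 5 constants give N_0 = 5, and each function symbol of arity r contributes N_{k-1}^r new terms at level k: N_k = 5 + N_{k-1}.
N_0 = 5
N_1 = 5 + 5 = 10
Terms of depth exactly 1: N_1 − N_0 = 10 − 5 = 5.

5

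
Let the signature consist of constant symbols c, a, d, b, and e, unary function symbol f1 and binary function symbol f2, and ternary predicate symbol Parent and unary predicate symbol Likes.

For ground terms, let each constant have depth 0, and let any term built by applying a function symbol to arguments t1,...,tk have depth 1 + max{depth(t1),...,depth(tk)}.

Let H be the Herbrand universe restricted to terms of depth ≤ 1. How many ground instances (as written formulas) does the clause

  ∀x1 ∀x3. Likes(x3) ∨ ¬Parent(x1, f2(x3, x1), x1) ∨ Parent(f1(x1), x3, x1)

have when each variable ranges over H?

1225

Ground terms of depth ≤ 1:
  Write N_k for the number of ground terms of depth ≤ k. A term of depth ≤ k is either a constant or a function symbol applied to arguments of depth ≤ k−1, so N_k = 5 + N_{k-1} + N_{k-1}^2.
  N_0 = 5
  N_1 = 5 + 5 + 5^2 = 35
So there are 35 ground terms available for substitution.
Each of x1, x3 ranges independently over the available ground terms, and distinct assignments produce distinct instances.
Number of ground instances = 35^2 = 1225.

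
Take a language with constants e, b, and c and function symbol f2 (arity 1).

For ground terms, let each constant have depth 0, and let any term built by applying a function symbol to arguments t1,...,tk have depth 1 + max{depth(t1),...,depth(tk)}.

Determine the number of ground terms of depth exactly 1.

3

Count level by level. With function symbols f2/1, the terms of depth ≤ k are the 3 constants together with each function applied to depth-≤(k−1) tuples, so N_k = 3 + N_{k-1}.
N_0 = 3
N_1 = 3 + 3 = 6
Terms of depth exactly 1: N_1 − N_0 = 6 − 3 = 3.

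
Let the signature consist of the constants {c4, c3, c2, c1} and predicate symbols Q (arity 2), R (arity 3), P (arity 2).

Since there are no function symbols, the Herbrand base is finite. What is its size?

With no function symbols, the Herbrand universe is just the 4 constants.
Ground atoms per predicate: Q: 4^2 = 16, R: 4^3 = 64, P: 4^2 = 16.
Herbrand base size = 16 + 64 + 16 = 96.

96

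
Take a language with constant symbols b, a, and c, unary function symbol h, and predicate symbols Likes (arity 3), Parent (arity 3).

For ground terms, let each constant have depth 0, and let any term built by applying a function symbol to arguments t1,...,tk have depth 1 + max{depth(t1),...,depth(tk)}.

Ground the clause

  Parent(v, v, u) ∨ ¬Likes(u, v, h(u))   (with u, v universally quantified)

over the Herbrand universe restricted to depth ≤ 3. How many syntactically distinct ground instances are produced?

Ground terms of depth ≤ 3:
  Let N_k count ground terms of depth at most k. Each non-constant term of depth ≤ k is some function symbol applied to depth-≤(k−1) arguments, giving N_k = 3 + N_{k-1}.
  N_0 = 3
  N_1 = 3 + 3 = 6
  N_2 = 3 + 6 = 9
  N_3 = 3 + 9 = 12
  Explicitly: b, a, c, h(b), h(a), h(c), h(h(b)), h(h(a)), h(h(c)), h(h(h(b))), h(h(h(a))), h(h(h(c))).
So there are 12 ground terms available for substitution.
There are 2 variables to instantiate (u, v), each occurring in at least one literal, so different choices give different ground instances.
Number of ground instances = 12^2 = 144.

144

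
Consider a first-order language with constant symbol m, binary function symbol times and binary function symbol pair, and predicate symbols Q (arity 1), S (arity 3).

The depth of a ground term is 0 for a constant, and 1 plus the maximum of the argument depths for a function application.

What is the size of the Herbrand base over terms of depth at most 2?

6878

First count ground terms of depth ≤ 2.
Let N_k count ground terms of depth at most k. Each non-constant term of depth ≤ k is some function symbol applied to depth-≤(k−1) arguments, giving N_k = 1 + N_{k-1}^2 + N_{k-1}^2.
N_0 = 1
N_1 = 1 + 1^2 + 1^2 = 3
N_2 = 1 + 3^2 + 3^2 = 19
So |H| = 19.
For each predicate symbol, the number of ground atoms is |H| raised to its arity; summing:
  Q: 19;  S: 19^3 = 6859
Total ground atoms: 19 + 6859 = 6878.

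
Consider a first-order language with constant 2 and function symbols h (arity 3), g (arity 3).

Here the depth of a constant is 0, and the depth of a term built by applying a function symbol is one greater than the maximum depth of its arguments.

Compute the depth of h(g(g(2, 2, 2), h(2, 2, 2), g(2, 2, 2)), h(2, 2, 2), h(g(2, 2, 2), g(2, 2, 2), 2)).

depth(g(2, 2, 2)) = 1 + max(0, 0, 0) = 1
depth(h(2, 2, 2)) = 1 + max(0, 0, 0) = 1
depth(g(g(2, 2, 2), h(2, 2, 2), g(2, 2, 2))) = 1 + max(1, 1, 1) = 2
depth(h(g(2, 2, 2), g(2, 2, 2), 2)) = 1 + max(1, 1, 0) = 2
depth(h(g(g(2, 2, 2), h(2, 2, 2), g(2, 2, 2)), h(2, 2, 2), h(g(2, 2, 2), g(2, 2, 2), 2))) = 1 + max(2, 1, 2) = 3

3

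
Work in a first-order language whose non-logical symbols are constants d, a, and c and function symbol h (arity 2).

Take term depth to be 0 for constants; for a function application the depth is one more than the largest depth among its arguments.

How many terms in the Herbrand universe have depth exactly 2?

135

If N_k denotes the number of depth-≤k ground terms, the 3 constants give N_0 = 3, and each function symbol of arity r contributes N_{k-1}^r new terms at level k: N_k = 3 + N_{k-1}^2.
N_0 = 3
N_1 = 3 + 3^2 = 12
N_2 = 3 + 12^2 = 147
Terms of depth exactly 2: N_2 − N_1 = 147 − 12 = 135.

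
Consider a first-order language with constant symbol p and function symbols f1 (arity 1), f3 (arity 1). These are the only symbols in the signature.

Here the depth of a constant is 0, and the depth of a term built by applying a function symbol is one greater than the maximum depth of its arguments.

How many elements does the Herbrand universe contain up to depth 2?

Let N_k = |{terms of depth ≤ k}|. Then N_0 = 1 and N_k = 1 + N_{k-1} + N_{k-1} for k ≥ 1 (one summand per function symbol, arity giving the exponent).
N_0 = 1
N_1 = 1 + 1 + 1 = 3
N_2 = 1 + 3 + 3 = 7

7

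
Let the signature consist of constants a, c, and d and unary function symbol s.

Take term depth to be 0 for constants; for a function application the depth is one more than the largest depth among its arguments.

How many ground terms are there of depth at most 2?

9

Write N_k for the number of ground terms of depth ≤ k. A term of depth ≤ k is either a constant or a function symbol applied to arguments of depth ≤ k−1, so N_k = 3 + N_{k-1}.
N_0 = 3
N_1 = 3 + 3 = 6
N_2 = 3 + 6 = 9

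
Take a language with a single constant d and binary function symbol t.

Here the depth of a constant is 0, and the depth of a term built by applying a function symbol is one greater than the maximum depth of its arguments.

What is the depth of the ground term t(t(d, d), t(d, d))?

depth(t(d, d)) = 1 + max(0, 0) = 1
depth(t(t(d, d), t(d, d))) = 1 + max(1, 1) = 2

2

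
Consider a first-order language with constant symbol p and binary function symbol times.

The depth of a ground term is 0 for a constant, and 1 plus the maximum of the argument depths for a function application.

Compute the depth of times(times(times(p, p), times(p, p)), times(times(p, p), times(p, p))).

depth(times(p, p)) = 1 + max(0, 0) = 1
depth(times(times(p, p), times(p, p))) = 1 + max(1, 1) = 2
depth(times(times(times(p, p), times(p, p)), times(times(p, p), times(p, p)))) = 1 + max(2, 2) = 3

3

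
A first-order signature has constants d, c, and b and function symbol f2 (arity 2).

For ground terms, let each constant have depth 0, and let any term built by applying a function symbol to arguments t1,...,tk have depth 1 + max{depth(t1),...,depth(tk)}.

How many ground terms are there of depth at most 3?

21612

Let N_k = |{terms of depth ≤ k}|. Then N_0 = 3 and N_k = 3 + N_{k-1}^2 for k ≥ 1 (one summand per function symbol, arity giving the exponent).
N_0 = 3
N_1 = 3 + 3^2 = 12
N_2 = 3 + 12^2 = 147
N_3 = 3 + 147^2 = 21612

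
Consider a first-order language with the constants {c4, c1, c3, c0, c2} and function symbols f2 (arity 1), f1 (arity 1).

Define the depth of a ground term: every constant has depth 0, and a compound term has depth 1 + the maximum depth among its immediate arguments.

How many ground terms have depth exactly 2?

20

Let N_k = |{terms of depth ≤ k}|. Then N_0 = 5 and N_k = 5 + N_{k-1} + N_{k-1} for k ≥ 1 (one summand per function symbol, arity giving the exponent).
N_0 = 5
N_1 = 5 + 5 + 5 = 15
N_2 = 5 + 15 + 15 = 35
Terms of depth exactly 2: N_2 − N_1 = 35 − 15 = 20.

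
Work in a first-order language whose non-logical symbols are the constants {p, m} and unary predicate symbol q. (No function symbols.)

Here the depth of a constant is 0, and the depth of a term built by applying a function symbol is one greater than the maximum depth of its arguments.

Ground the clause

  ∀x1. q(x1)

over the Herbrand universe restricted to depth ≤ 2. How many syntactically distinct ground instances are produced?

2

Ground terms of depth ≤ 2:
  With no function symbols every ground term is a constant, so there are exactly 2 ground terms at every depth bound.
  N_0 = 2
  N_1 = 2
  N_2 = 2
So there are 2 ground terms available for substitution.
There is 1 variable to instantiate (x1),  occurring in at least one literal, so different choices give different ground instances.
Number of ground instances = 2.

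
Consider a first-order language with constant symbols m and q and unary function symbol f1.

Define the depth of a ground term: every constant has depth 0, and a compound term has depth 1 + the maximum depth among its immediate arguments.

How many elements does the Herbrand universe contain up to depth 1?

4

Count level by level. With function symbols f1/1, the terms of depth ≤ k are the 2 constants together with each function applied to depth-≤(k−1) tuples, so N_k = 2 + N_{k-1}.
N_0 = 2
N_1 = 2 + 2 = 4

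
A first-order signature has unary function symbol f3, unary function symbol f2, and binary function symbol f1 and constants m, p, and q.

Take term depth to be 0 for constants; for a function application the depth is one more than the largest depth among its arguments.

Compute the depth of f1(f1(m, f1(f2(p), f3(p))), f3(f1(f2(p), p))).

depth(f2(p)) = 1 + depth(p) = 1 + 0 = 1
depth(f3(p)) = 1 + depth(p) = 1 + 0 = 1
depth(f1(f2(p), f3(p))) = 1 + max(1, 1) = 2
depth(f1(m, f1(f2(p), f3(p)))) = 1 + max(0, 2) = 3
depth(f1(f2(p), p)) = 1 + max(1, 0) = 2
depth(f3(f1(f2(p), p))) = 1 + depth(f1(f2(p), p)) = 1 + 2 = 3
depth(f1(f1(m, f1(f2(p), f3(p))), f3(f1(f2(p), p)))) = 1 + max(3, 3) = 4

4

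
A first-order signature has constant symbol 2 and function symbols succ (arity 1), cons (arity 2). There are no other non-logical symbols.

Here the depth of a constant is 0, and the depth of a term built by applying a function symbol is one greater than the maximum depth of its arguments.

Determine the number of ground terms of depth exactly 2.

10

Count level by level. With function symbols succ/1, cons/2, the terms of depth ≤ k are the 1 constant together with each function applied to depth-≤(k−1) tuples, so N_k = 1 + N_{k-1} + N_{k-1}^2.
N_0 = 1
N_1 = 1 + 1 + 1^2 = 3
N_2 = 1 + 3 + 3^2 = 13
Terms of depth exactly 2: N_2 − N_1 = 13 − 3 = 10.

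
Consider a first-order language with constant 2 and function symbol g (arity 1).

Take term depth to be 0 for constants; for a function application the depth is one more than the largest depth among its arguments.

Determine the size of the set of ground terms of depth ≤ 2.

3

Let N_k = |{terms of depth ≤ k}|. Then N_0 = 1 and N_k = 1 + N_{k-1} for k ≥ 1 (one summand per function symbol, arity giving the exponent).
N_0 = 1
N_1 = 1 + 1 = 2
N_2 = 1 + 2 = 3
Explicitly: 2, g(2), g(g(2)).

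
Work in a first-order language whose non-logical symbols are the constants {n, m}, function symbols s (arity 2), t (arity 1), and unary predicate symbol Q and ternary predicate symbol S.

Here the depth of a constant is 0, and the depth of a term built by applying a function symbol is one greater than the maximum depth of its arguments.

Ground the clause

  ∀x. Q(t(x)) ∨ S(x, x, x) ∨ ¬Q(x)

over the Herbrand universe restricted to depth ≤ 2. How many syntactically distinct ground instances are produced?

Ground terms of depth ≤ 2:
  Write N_k for the number of ground terms of depth ≤ k. A term of depth ≤ k is either a constant or a function symbol applied to arguments of depth ≤ k−1, so N_k = 2 + N_{k-1}^2 + N_{k-1}.
  N_0 = 2
  N_1 = 2 + 2^2 + 2 = 8
  N_2 = 2 + 8^2 + 8 = 74
So there are 74 ground terms available for substitution.
The variable x ranges independently over the available ground terms, and distinct assignments produce distinct instances.
Number of ground instances = 74.

74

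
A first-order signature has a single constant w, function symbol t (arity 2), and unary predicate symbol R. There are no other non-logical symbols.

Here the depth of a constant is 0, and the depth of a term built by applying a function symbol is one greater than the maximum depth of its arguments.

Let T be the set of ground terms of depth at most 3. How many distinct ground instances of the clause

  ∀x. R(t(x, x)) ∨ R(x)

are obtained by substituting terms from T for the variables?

Ground terms of depth ≤ 3:
  Write N_k for the number of ground terms of depth ≤ k. A term of depth ≤ k is either a constant or a function symbol applied to arguments of depth ≤ k−1, so N_k = 1 + N_{k-1}^2.
  N_0 = 1
  N_1 = 1 + 1^2 = 2
  N_2 = 1 + 2^2 = 5
  N_3 = 1 + 5^2 = 26
So there are 26 ground terms available for substitution.
The variable x ranges independently over the available ground terms, and distinct assignments produce distinct instances.
Number of ground instances = 26.

26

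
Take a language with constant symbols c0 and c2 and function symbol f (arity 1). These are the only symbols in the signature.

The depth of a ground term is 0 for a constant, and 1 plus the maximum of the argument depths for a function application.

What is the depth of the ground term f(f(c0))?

2

depth(f(c0)) = 1 + depth(c0) = 1 + 0 = 1
depth(f(f(c0))) = 1 + depth(f(c0)) = 1 + 1 = 2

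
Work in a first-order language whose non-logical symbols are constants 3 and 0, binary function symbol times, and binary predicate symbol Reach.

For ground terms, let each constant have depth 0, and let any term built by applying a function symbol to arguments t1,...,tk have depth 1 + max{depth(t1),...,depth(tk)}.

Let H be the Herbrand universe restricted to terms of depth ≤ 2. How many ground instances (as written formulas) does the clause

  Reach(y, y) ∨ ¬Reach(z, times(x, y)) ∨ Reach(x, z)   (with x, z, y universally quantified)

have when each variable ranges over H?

Ground terms of depth ≤ 2:
  Count level by level. With function symbols times/2, the terms of depth ≤ k are the 2 constants together with each function applied to depth-≤(k−1) tuples, so N_k = 2 + N_{k-1}^2.
  N_0 = 2
  N_1 = 2 + 2^2 = 6
  N_2 = 2 + 6^2 = 38
So there are 38 ground terms available for substitution.
The clause has 3 distinct variables (x, z, y), each appearing in the body. In the free term algebra distinct substitutions yield syntactically distinct ground instances.
Number of ground instances = 38^3 = 54872.

54872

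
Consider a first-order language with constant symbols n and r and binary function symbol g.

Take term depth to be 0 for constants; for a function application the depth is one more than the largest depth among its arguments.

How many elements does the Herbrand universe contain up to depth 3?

Count level by level. With function symbols g/2, the terms of depth ≤ k are the 2 constants together with each function applied to depth-≤(k−1) tuples, so N_k = 2 + N_{k-1}^2.
N_0 = 2
N_1 = 2 + 2^2 = 6
N_2 = 2 + 6^2 = 38
N_3 = 2 + 38^2 = 1446

1446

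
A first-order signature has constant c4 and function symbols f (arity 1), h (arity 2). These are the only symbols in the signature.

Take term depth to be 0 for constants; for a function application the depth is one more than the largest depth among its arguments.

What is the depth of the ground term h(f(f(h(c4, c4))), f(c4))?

4

depth(h(c4, c4)) = 1 + max(0, 0) = 1
depth(f(h(c4, c4))) = 1 + depth(h(c4, c4)) = 1 + 1 = 2
depth(f(f(h(c4, c4)))) = 1 + depth(f(h(c4, c4))) = 1 + 2 = 3
depth(f(c4)) = 1 + depth(c4) = 1 + 0 = 1
depth(h(f(f(h(c4, c4))), f(c4))) = 1 + max(3, 1) = 4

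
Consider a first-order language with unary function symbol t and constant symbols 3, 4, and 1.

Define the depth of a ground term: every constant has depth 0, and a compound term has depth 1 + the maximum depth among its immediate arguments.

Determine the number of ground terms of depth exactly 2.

Let N_k = |{terms of depth ≤ k}|. Then N_0 = 3 and N_k = 3 + N_{k-1} for k ≥ 1 (one summand per function symbol, arity giving the exponent).
N_0 = 3
N_1 = 3 + 3 = 6
N_2 = 3 + 6 = 9
Terms of depth exactly 2: N_2 − N_1 = 9 − 6 = 3.

3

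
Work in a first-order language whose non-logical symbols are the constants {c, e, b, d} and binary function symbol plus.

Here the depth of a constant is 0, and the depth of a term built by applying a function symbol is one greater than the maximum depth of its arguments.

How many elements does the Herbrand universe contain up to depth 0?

Write N_k for the number of ground terms of depth ≤ k. A term of depth ≤ k is either a constant or a function symbol applied to arguments of depth ≤ k−1, so N_k = 4 + N_{k-1}^2.
N_0 = 4
Explicitly: c, e, b, d.

4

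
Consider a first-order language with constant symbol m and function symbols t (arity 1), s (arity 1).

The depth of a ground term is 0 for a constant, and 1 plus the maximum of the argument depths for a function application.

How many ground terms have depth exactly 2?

4

If N_k denotes the number of depth-≤k ground terms, the 1 constant gives N_0 = 1, and each function symbol of arity r contributes N_{k-1}^r new terms at level k: N_k = 1 + N_{k-1} + N_{k-1}.
N_0 = 1
N_1 = 1 + 1 + 1 = 3
N_2 = 1 + 3 + 3 = 7
Terms of depth exactly 2: N_2 − N_1 = 7 − 3 = 4.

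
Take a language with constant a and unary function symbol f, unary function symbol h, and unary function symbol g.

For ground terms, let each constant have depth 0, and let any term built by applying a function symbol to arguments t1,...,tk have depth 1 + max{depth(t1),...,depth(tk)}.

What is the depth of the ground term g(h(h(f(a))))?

depth(f(a)) = 1 + depth(a) = 1 + 0 = 1
depth(h(f(a))) = 1 + depth(f(a)) = 1 + 1 = 2
depth(h(h(f(a)))) = 1 + depth(h(f(a))) = 1 + 2 = 3
depth(g(h(h(f(a))))) = 1 + depth(h(h(f(a)))) = 1 + 3 = 4

4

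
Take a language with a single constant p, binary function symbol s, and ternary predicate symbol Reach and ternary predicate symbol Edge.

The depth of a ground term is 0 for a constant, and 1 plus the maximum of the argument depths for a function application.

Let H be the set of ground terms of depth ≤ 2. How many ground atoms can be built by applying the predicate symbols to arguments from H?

First count ground terms of depth ≤ 2.
Write N_k for the number of ground terms of depth ≤ k. A term of depth ≤ k is either a constant or a function symbol applied to arguments of depth ≤ k−1, so N_k = 1 + N_{k-1}^2.
N_0 = 1
N_1 = 1 + 1^2 = 2
N_2 = 1 + 2^2 = 5
So |H| = 5.
Ground atoms are formed by filling each argument slot of a predicate with a term from H, so an r-ary predicate gives |H|^r atoms:
  Reach: 5^3 = 125;  Edge: 5^3 = 125
Total ground atoms: 125 + 125 = 250.

250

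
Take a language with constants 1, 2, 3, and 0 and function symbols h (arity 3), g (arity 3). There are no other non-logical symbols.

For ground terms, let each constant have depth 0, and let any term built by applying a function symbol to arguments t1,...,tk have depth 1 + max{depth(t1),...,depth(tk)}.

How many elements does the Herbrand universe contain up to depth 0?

Count level by level. With function symbols h/3, g/3, the terms of depth ≤ k are the 4 constants together with each function applied to depth-≤(k−1) tuples, so N_k = 4 + N_{k-1}^3 + N_{k-1}^3.
N_0 = 4

4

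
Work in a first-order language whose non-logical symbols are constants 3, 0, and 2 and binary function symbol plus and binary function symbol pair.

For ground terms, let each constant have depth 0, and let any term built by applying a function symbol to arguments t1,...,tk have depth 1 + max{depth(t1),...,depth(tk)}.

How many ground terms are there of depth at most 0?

If N_k denotes the number of depth-≤k ground terms, the 3 constants give N_0 = 3, and each function symbol of arity r contributes N_{k-1}^r new terms at level k: N_k = 3 + N_{k-1}^2 + N_{k-1}^2.
N_0 = 3
Explicitly: 3, 0, 2.

3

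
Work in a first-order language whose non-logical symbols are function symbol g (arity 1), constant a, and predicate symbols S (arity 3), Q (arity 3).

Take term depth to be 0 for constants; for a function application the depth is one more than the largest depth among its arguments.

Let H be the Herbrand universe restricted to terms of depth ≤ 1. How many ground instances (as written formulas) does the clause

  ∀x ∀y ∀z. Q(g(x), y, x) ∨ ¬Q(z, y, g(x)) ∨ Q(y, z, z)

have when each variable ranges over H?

8

Ground terms of depth ≤ 1:
  Let N_k = |{terms of depth ≤ k}|. Then N_0 = 1 and N_k = 1 + N_{k-1} for k ≥ 1 (one summand per function symbol, arity giving the exponent).
  N_0 = 1
  N_1 = 1 + 1 = 2
  Explicitly: a, g(a).
So there are 2 ground terms available for substitution.
The body mentions every one of the 3 quantified variables; since ground terms form a free algebra, no two substitutions collapse to the same formula.
Number of ground instances = 2^3 = 8.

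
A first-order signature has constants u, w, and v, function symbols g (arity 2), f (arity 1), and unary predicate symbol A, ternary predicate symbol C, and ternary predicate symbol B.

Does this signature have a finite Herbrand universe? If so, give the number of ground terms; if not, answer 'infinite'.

The signature has at least one function symbol (g, arity 2) and at least one constant (u).
Iterating g gives infinitely many distinct ground terms: u, g(u, u), g(g(u, u), g(u, u)), ...
So the Herbrand universe is infinite.

infinite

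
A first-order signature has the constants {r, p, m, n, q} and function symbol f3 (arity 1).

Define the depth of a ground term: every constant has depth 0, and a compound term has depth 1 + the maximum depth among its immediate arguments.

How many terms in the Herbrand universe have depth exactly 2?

If N_k denotes the number of depth-≤k ground terms, the 5 constants give N_0 = 5, and each function symbol of arity r contributes N_{k-1}^r new terms at level k: N_k = 5 + N_{k-1}.
N_0 = 5
N_1 = 5 + 5 = 10
N_2 = 5 + 10 = 15
Terms of depth exactly 2: N_2 − N_1 = 15 − 10 = 5.

5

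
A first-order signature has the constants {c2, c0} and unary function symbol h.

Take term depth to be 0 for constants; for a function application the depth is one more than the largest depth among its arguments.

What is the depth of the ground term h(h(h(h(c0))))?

4

depth(h(c0)) = 1 + depth(c0) = 1 + 0 = 1
depth(h(h(c0))) = 1 + depth(h(c0)) = 1 + 1 = 2
depth(h(h(h(c0)))) = 1 + depth(h(h(c0))) = 1 + 2 = 3
depth(h(h(h(h(c0))))) = 1 + depth(h(h(h(c0)))) = 1 + 3 = 4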